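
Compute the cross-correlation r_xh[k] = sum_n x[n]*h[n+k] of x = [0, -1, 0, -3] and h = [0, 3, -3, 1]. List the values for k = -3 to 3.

Both sequences indexed from 0 and zero outside their support.
Lags with overlap: k = -3 to 3.
  r_xh[-3] = x[3]*h[0] = 0
  r_xh[-2] = x[2]*h[0] + x[3]*h[1] = -9
  r_xh[-1] = x[1]*h[0] + x[2]*h[1] + x[3]*h[2] = 9
  r_xh[0] = x[0]*h[0] + x[1]*h[1] + x[2]*h[2] + x[3]*h[3] = -6
  r_xh[1] = x[0]*h[1] + x[1]*h[2] + x[2]*h[3] = 3
  r_xh[2] = x[0]*h[2] + x[1]*h[3] = -1
  r_xh[3] = x[0]*h[3] = 0
r_xh = [0, -9, 9, -6, 3, -1, 0] (for k = -3, ..., 3)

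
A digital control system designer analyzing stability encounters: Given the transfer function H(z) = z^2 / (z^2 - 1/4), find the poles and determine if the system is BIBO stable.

Poles are roots of the denominator: z^2 - 1/4 = 0.
Quadratic formula: z = [-(0) +/- sqrt((0)^2 - 4*(-1/4))] / 2
Discriminant = 0 + 1 = 1; sqrt = 1.
z = (0 +/- 1) / 2 => z = 1/2 or z = -1/2.
|p1| = 1/2, |p2| = 1/2.
For BIBO stability, all poles must lie inside the unit circle (|p| < 1).
System is STABLE since both |p| < 1.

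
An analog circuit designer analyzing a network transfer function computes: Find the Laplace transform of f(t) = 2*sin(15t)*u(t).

Standard pair: sin(wt)*u(t) <-> w/(s^2+w^2)
With w = 15: L{2*sin(15t)*u(t)} = 30/(s^2+225)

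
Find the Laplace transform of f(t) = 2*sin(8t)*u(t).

Standard pair: sin(wt)*u(t) <-> w/(s^2+w^2)
With w = 8: L{2*sin(8t)*u(t)} = 16/(s^2+64)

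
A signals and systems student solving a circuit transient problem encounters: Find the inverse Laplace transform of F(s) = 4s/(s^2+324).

Standard pair: s/(s^2+w^2) <-> cos(wt)*u(t)
With k=4, w=18: f(t) = 4*cos(18t)*u(t)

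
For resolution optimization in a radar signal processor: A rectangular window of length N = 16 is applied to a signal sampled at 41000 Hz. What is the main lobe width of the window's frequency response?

For a rectangular window of length N,
the main lobe width in frequency is 2*f_s/N.
= 2*41000/16 = 5125 Hz
This determines the minimum frequency separation for resolving two sinusoids.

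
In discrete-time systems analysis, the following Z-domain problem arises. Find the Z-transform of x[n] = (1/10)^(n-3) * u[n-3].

Time-shifting property: if X(z) = Z{x[n]}, then Z{x[n-d]} = z^(-d) * X(z)
X(z) = z/(z - 1/10) for x[n] = (1/10)^n * u[n]
Z{x[n-3]} = z^(-3) * z/(z - 1/10) = z^(-2)/(z - 1/10)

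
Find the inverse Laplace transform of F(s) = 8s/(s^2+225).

Standard pair: s/(s^2+w^2) <-> cos(wt)*u(t)
With k=8, w=15: f(t) = 8*cos(15t)*u(t)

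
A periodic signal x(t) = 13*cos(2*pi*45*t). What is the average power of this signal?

Average power of A*cos(wt) is A^2/2.
P = 13^2 / 2 = 169/2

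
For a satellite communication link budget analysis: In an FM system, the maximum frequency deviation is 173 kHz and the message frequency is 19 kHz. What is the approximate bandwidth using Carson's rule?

Carson's rule: BW = 2*(delta_f + f_m)
= 2*(173 + 19) kHz = 384 kHz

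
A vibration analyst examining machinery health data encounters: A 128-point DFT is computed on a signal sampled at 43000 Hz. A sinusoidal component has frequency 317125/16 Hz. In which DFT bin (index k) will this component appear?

DFT frequency resolution = f_s/N = 43000/128 = 5375/16 Hz
Bin index k = f_signal / resolution = 317125/16 / 5375/16 = 59
The signal frequency 317125/16 Hz falls in DFT bin k = 59.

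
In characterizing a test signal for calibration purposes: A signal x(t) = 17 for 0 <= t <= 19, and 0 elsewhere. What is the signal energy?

Energy = integral of |x(t)|^2 dt over the signal duration
= 17^2 * 19 = 289 * 19 = 5491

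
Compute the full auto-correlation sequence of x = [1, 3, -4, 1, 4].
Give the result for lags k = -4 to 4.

r_xx[k] = sum_m x[m]*x[m+k], indexed from 0, for k = -4 to 4:
  r_xx[-4] = x[4]*x[0] = 4
  r_xx[-3] = x[3]*x[0] + x[4]*x[1] = 13
  r_xx[-2] = x[2]*x[0] + x[3]*x[1] + x[4]*x[2] = -17
  r_xx[-1] = x[1]*x[0] + x[2]*x[1] + x[3]*x[2] + x[4]*x[3] = -9
  r_xx[0] = x[0]*x[0] + x[1]*x[1] + x[2]*x[2] + x[3]*x[3] + x[4]*x[4] = 43
  r_xx[1] = x[0]*x[1] + x[1]*x[2] + x[2]*x[3] + x[3]*x[4] = -9
  r_xx[2] = x[0]*x[2] + x[1]*x[3] + x[2]*x[4] = -17
  r_xx[3] = x[0]*x[3] + x[1]*x[4] = 13
  r_xx[4] = x[0]*x[4] = 4
r_xx = [4, 13, -17, -9, 43, -9, -17, 13, 4]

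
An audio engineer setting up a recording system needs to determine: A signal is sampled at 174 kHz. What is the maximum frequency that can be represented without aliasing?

The maximum frequency that can be represented without aliasing
is the Nyquist frequency: f_max = f_s / 2 = 174 kHz / 2 = 87 kHz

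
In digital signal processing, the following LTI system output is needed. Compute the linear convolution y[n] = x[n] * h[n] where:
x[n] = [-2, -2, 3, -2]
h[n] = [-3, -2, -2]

y[n] = sum_k x[k]*h[n-k]. Output length = len(x) + len(h) - 1 = 4 + 3 - 1 = 6.
y[0] = -2*-3 = 6
y[1] = -2*-3 + -2*-2 = 10
y[2] = 3*-3 + -2*-2 + -2*-2 = -1
y[3] = -2*-3 + 3*-2 + -2*-2 = 4
y[4] = -2*-2 + 3*-2 = -2
y[5] = -2*-2 = 4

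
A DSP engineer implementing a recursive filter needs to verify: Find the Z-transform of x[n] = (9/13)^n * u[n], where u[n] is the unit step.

The Z-transform of a^n * u[n] is z/(z-a) for |z| > |a|.
Here a = 9/13, so X(z) = z/(z - (9/13)) = 13z/(13z - 9)
ROC: |z| > 9/13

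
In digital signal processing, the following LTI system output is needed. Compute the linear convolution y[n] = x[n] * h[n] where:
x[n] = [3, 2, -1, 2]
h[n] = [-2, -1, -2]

y[n] = sum_k x[k]*h[n-k]. Output length = len(x) + len(h) - 1 = 4 + 3 - 1 = 6.
y[0] = 3*-2 = -6
y[1] = 2*-2 + 3*-1 = -7
y[2] = -1*-2 + 2*-1 + 3*-2 = -6
y[3] = 2*-2 + -1*-1 + 2*-2 = -7
y[4] = 2*-1 + -1*-2 = 0
y[5] = 2*-2 = -4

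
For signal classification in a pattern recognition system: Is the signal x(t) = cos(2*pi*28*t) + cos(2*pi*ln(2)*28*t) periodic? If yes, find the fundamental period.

f1 = 28 Hz, f2 = 28*ln(2) Hz
Ratio f2/f1 = ln(2), which is irrational.
Since the frequency ratio is irrational, no common period exists.
The signal is not periodic.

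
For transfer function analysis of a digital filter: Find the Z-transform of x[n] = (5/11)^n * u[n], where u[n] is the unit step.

The Z-transform of a^n * u[n] is z/(z-a) for |z| > |a|.
Here a = 5/11, so X(z) = z/(z - (5/11)) = 11z/(11z - 5)
ROC: |z| > 5/11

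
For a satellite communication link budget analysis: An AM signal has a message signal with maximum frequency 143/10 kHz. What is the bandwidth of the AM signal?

In AM (double-sideband), the bandwidth is twice the message frequency.
BW = 2 * f_m = 2 * 143/10 kHz = 143/5 kHz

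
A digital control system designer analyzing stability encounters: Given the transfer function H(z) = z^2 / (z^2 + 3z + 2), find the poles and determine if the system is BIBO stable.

Poles are roots of the denominator: z^2 + 3z + 2 = 0.
Quadratic formula: z = [-(3) +/- sqrt((3)^2 - 4*(2))] / 2
Discriminant = 9 - 8 = 1; sqrt = 1.
z = (-3 +/- 1) / 2 => z = -1 or z = -2.
|p1| = 1, |p2| = 2.
For BIBO stability, all poles must lie inside the unit circle (|p| < 1).
System is UNSTABLE since at least one |p| >= 1.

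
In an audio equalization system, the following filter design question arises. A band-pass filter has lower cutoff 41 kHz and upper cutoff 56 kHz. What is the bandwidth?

Bandwidth = f_high - f_low
= 56 kHz - 41 kHz = 15 kHz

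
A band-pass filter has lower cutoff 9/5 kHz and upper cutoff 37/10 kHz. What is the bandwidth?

Bandwidth = f_high - f_low
= 37/10 kHz - 9/5 kHz = 19/10 kHz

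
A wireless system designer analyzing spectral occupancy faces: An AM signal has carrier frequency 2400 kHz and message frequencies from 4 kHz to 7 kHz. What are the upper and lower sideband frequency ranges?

Upper sideband (USB) = fc + [fm_low, fm_high] = 2400 + [4, 7] = [2404, 2407] kHz
Lower sideband (LSB) = fc - [fm_high, fm_low] = 2400 - [7, 4] = [2393, 2396] kHz
Total occupied spectrum: 2393 kHz to 2407 kHz (plus carrier at 2400 kHz)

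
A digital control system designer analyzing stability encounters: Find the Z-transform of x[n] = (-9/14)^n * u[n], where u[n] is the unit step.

The Z-transform of a^n * u[n] is z/(z-a) for |z| > |a|.
Here a = -9/14, so X(z) = z/(z - (-9/14)) = 14z/(14z + 9)
ROC: |z| > 9/14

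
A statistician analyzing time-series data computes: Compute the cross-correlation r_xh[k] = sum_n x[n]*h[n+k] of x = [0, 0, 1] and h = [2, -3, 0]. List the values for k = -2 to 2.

Both sequences indexed from 0 and zero outside their support.
Lags with overlap: k = -2 to 2.
  r_xh[-2] = x[2]*h[0] = 2
  r_xh[-1] = x[1]*h[0] + x[2]*h[1] = -3
  r_xh[0] = x[0]*h[0] + x[1]*h[1] + x[2]*h[2] = 0
  r_xh[1] = x[0]*h[1] + x[1]*h[2] = 0
  r_xh[2] = x[0]*h[2] = 0
r_xh = [2, -3, 0, 0, 0] (for k = -2, ..., 2)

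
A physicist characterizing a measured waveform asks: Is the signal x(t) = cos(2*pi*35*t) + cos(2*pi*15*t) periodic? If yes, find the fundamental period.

f1 = 35 Hz, f2 = 15 Hz
Period T1 = 1/35, T2 = 1/15
Ratio T1/T2 = 15/35, which is rational.
The signal is periodic with fundamental period T = 1/GCD(35,15) = 1/5 s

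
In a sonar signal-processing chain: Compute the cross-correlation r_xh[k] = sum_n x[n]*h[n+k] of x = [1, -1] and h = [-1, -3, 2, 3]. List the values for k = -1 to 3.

Both sequences indexed from 0 and zero outside their support.
Lags with overlap: k = -1 to 3.
  r_xh[-1] = x[1]*h[0] = 1
  r_xh[0] = x[0]*h[0] + x[1]*h[1] = 2
  r_xh[1] = x[0]*h[1] + x[1]*h[2] = -5
  r_xh[2] = x[0]*h[2] + x[1]*h[3] = -1
  r_xh[3] = x[0]*h[3] = 3
r_xh = [1, 2, -5, -1, 3] (for k = -1, ..., 3)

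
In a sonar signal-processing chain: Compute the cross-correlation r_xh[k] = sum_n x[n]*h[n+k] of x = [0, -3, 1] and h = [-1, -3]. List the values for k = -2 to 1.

Both sequences indexed from 0 and zero outside their support.
Lags with overlap: k = -2 to 1.
  r_xh[-2] = x[2]*h[0] = -1
  r_xh[-1] = x[1]*h[0] + x[2]*h[1] = 0
  r_xh[0] = x[0]*h[0] + x[1]*h[1] = 9
  r_xh[1] = x[0]*h[1] = 0
r_xh = [-1, 0, 9, 0] (for k = -2, ..., 1)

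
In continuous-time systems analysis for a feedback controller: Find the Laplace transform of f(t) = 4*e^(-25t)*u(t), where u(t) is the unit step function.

Standard Laplace transform pair:
e^(-at)*u(t) <-> 1/(s+a)
With a = 25: L{4*e^(-25t)*u(t)} = 4/(s+25), ROC: Re(s) > -25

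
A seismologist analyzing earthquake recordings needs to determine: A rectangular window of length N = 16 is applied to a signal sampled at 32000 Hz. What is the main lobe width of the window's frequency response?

For a rectangular window of length N,
the main lobe width in frequency is 2*f_s/N.
= 2*32000/16 = 4000 Hz
This determines the minimum frequency separation for resolving two sinusoids.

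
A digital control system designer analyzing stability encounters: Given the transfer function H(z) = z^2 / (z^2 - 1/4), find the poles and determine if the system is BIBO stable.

Poles are roots of the denominator: z^2 - 1/4 = 0.
Quadratic formula: z = [-(0) +/- sqrt((0)^2 - 4*(-1/4))] / 2
Discriminant = 0 + 1 = 1; sqrt = 1.
z = (0 +/- 1) / 2 => z = 1/2 or z = -1/2.
|p1| = 1/2, |p2| = 1/2.
For BIBO stability, all poles must lie inside the unit circle (|p| < 1).
System is STABLE since both |p| < 1.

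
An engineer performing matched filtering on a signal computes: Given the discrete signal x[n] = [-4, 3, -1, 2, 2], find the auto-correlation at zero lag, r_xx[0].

The auto-correlation at zero lag r_xx[0] equals the signal energy.
r_xx[0] = sum of x[n]^2 = (-4)^2 + 3^2 + (-1)^2 + 2^2 + 2^2
= 16 + 9 + 1 + 4 + 4 = 34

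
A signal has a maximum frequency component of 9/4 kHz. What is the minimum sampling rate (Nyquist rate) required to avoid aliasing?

By the Nyquist-Shannon sampling theorem,
the minimum sampling rate (Nyquist rate) must be at least 2 * f_max.
Nyquist rate = 2 * 9/4 kHz = 9/2 kHz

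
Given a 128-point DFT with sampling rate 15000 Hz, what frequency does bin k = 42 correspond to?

The frequency of DFT bin k is: f_k = k * f_s / N
f_42 = 42 * 15000 / 128 = 39375/8 Hz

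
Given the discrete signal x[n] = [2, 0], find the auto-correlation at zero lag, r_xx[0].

The auto-correlation at zero lag r_xx[0] equals the signal energy.
r_xx[0] = sum of x[n]^2 = 2^2 + 0^2
= 4 + 0 = 4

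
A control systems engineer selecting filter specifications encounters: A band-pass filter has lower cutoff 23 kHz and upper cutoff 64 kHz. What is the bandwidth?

Bandwidth = f_high - f_low
= 64 kHz - 23 kHz = 41 kHz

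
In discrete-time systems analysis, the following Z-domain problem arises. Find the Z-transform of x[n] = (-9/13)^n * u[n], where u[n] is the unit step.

The Z-transform of a^n * u[n] is z/(z-a) for |z| > |a|.
Here a = -9/13, so X(z) = z/(z - (-9/13)) = 13z/(13z + 9)
ROC: |z| > 9/13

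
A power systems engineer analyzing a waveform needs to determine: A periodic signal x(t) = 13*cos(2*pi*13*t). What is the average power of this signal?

Average power of A*cos(wt) is A^2/2.
P = 13^2 / 2 = 169/2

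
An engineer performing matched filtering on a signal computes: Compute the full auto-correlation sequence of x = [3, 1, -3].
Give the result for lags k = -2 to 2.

r_xx[k] = sum_m x[m]*x[m+k], indexed from 0, for k = -2 to 2:
  r_xx[-2] = x[2]*x[0] = -9
  r_xx[-1] = x[1]*x[0] + x[2]*x[1] = 0
  r_xx[0] = x[0]*x[0] + x[1]*x[1] + x[2]*x[2] = 19
  r_xx[1] = x[0]*x[1] + x[1]*x[2] = 0
  r_xx[2] = x[0]*x[2] = -9
r_xx = [-9, 0, 19, 0, -9]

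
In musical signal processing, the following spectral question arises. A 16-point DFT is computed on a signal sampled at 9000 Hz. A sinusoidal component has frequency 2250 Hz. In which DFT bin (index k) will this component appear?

DFT frequency resolution = f_s/N = 9000/16 = 1125/2 Hz
Bin index k = f_signal / resolution = 2250 / 1125/2 = 4
The signal frequency 2250 Hz falls in DFT bin k = 4.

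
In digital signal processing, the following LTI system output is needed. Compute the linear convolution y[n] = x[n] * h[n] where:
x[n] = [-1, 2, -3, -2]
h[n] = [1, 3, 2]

y[n] = sum_k x[k]*h[n-k]. Output length = len(x) + len(h) - 1 = 4 + 3 - 1 = 6.
y[0] = -1*1 = -1
y[1] = 2*1 + -1*3 = -1
y[2] = -3*1 + 2*3 + -1*2 = 1
y[3] = -2*1 + -3*3 + 2*2 = -7
y[4] = -2*3 + -3*2 = -12
y[5] = -2*2 = -4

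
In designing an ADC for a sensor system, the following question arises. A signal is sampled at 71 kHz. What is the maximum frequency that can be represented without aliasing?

The maximum frequency that can be represented without aliasing
is the Nyquist frequency: f_max = f_s / 2 = 71 kHz / 2 = 71/2 kHz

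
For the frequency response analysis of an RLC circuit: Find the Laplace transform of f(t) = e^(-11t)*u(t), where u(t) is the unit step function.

Standard Laplace transform pair:
e^(-at)*u(t) <-> 1/(s+a)
With a = 11: L{e^(-11t)*u(t)} = 1/(s+11), ROC: Re(s) > -11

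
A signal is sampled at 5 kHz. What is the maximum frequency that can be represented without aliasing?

The maximum frequency that can be represented without aliasing
is the Nyquist frequency: f_max = f_s / 2 = 5 kHz / 2 = 5/2 kHz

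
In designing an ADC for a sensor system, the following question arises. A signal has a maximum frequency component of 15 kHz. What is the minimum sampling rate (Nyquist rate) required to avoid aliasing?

By the Nyquist-Shannon sampling theorem,
the minimum sampling rate (Nyquist rate) must be at least 2 * f_max.
Nyquist rate = 2 * 15 kHz = 30 kHz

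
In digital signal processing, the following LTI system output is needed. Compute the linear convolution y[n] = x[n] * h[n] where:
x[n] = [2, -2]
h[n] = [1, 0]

y[n] = sum_k x[k]*h[n-k]. Output length = len(x) + len(h) - 1 = 2 + 2 - 1 = 3.
y[0] = 2*1 = 2
y[1] = -2*1 + 2*0 = -2
y[2] = -2*0 = 0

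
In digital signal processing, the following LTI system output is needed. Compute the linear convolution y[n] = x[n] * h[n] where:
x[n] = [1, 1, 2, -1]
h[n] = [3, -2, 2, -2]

y[n] = sum_k x[k]*h[n-k]. Output length = len(x) + len(h) - 1 = 4 + 4 - 1 = 7.
y[0] = 1*3 = 3
y[1] = 1*3 + 1*-2 = 1
y[2] = 2*3 + 1*-2 + 1*2 = 6
y[3] = -1*3 + 2*-2 + 1*2 + 1*-2 = -7
y[4] = -1*-2 + 2*2 + 1*-2 = 4
y[5] = -1*2 + 2*-2 = -6
y[6] = -1*-2 = 2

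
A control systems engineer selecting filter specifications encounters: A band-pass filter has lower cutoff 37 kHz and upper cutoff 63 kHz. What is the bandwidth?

Bandwidth = f_high - f_low
= 63 kHz - 37 kHz = 26 kHz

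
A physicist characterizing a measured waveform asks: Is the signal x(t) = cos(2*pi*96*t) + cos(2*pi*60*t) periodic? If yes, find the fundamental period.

f1 = 96 Hz, f2 = 60 Hz
Period T1 = 1/96, T2 = 1/60
Ratio T1/T2 = 60/96, which is rational.
The signal is periodic with fundamental period T = 1/GCD(96,60) = 1/12 s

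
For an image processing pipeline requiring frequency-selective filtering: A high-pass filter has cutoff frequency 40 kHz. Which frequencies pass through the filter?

A high-pass filter passes all frequencies above the cutoff frequency 40 kHz and attenuates lower frequencies.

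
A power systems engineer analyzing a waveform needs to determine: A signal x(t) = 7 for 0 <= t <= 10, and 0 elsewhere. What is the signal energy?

Energy = integral of |x(t)|^2 dt over the signal duration
= 7^2 * 10 = 49 * 10 = 490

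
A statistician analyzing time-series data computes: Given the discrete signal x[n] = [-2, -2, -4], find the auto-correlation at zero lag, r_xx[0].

The auto-correlation at zero lag r_xx[0] equals the signal energy.
r_xx[0] = sum of x[n]^2 = (-2)^2 + (-2)^2 + (-4)^2
= 4 + 4 + 16 = 24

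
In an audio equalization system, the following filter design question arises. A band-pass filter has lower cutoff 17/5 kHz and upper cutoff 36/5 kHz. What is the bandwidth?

Bandwidth = f_high - f_low
= 36/5 kHz - 17/5 kHz = 19/5 kHz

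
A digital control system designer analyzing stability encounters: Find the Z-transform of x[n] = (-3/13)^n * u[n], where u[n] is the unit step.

The Z-transform of a^n * u[n] is z/(z-a) for |z| > |a|.
Here a = -3/13, so X(z) = z/(z - (-3/13)) = 13z/(13z + 3)
ROC: |z| > 3/13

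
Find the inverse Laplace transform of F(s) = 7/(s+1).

Standard pair: k/(s+a) <-> k*e^(-at)*u(t)
With k=7, a=1: f(t) = 7*e^(-t)*u(t)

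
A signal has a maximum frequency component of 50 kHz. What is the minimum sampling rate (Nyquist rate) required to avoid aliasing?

By the Nyquist-Shannon sampling theorem,
the minimum sampling rate (Nyquist rate) must be at least 2 * f_max.
Nyquist rate = 2 * 50 kHz = 100 kHz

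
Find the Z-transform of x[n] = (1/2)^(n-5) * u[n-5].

Time-shifting property: if X(z) = Z{x[n]}, then Z{x[n-d]} = z^(-d) * X(z)
X(z) = z/(z - 1/2) for x[n] = (1/2)^n * u[n]
Z{x[n-5]} = z^(-5) * z/(z - 1/2) = z^(-4)/(z - 1/2)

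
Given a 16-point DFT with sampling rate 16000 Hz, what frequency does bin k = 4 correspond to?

The frequency of DFT bin k is: f_k = k * f_s / N
f_4 = 4 * 16000 / 16 = 4000 Hz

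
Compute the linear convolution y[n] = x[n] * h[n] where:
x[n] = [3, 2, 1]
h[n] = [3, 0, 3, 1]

y[n] = sum_k x[k]*h[n-k]. Output length = len(x) + len(h) - 1 = 3 + 4 - 1 = 6.
y[0] = 3*3 = 9
y[1] = 2*3 + 3*0 = 6
y[2] = 1*3 + 2*0 + 3*3 = 12
y[3] = 1*0 + 2*3 + 3*1 = 9
y[4] = 1*3 + 2*1 = 5
y[5] = 1*1 = 1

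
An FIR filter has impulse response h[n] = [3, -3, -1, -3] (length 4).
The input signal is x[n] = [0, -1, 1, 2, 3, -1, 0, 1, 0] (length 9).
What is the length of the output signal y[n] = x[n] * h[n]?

For linear convolution, the output length is:
len(y) = len(x) + len(h) - 1 = 9 + 4 - 1 = 12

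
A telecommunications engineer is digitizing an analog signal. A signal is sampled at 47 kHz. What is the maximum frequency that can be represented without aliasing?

The maximum frequency that can be represented without aliasing
is the Nyquist frequency: f_max = f_s / 2 = 47 kHz / 2 = 47/2 kHz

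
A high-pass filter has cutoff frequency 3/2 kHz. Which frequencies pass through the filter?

A high-pass filter passes all frequencies above the cutoff frequency 3/2 kHz and attenuates lower frequencies.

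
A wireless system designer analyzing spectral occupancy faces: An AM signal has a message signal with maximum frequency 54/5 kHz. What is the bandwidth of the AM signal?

In AM (double-sideband), the bandwidth is twice the message frequency.
BW = 2 * f_m = 2 * 54/5 kHz = 108/5 kHz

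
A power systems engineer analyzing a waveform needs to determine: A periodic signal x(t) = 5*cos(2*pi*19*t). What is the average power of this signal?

Average power of A*cos(wt) is A^2/2.
P = 5^2 / 2 = 25/2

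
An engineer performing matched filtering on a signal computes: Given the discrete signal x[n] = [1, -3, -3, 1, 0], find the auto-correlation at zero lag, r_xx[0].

The auto-correlation at zero lag r_xx[0] equals the signal energy.
r_xx[0] = sum of x[n]^2 = 1^2 + (-3)^2 + (-3)^2 + 1^2 + 0^2
= 1 + 9 + 9 + 1 + 0 = 20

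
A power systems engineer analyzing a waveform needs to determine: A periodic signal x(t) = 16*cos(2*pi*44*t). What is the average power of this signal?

Average power of A*cos(wt) is A^2/2.
P = 16^2 / 2 = 256/2 = 128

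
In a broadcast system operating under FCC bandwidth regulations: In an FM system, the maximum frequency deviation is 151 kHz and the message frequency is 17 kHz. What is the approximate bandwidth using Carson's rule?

Carson's rule: BW = 2*(delta_f + f_m)
= 2*(151 + 17) kHz = 336 kHz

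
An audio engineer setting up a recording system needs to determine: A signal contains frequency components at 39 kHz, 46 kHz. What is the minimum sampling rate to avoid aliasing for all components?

The highest frequency component is f_max = 46 kHz.
Nyquist rate = 2 * f_max = 2 * 46 kHz = 92 kHz.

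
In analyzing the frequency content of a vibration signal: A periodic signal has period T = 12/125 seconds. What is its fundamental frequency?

The fundamental frequency is the reciprocal of the period.
f = 1/T = 1/(12/125) = 125/12 Hz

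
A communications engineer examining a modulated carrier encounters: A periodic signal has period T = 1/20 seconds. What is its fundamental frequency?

The fundamental frequency is the reciprocal of the period.
f = 1/T = 1/(1/20) = 20 Hz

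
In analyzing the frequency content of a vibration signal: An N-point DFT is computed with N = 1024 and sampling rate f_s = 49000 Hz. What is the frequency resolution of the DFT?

DFT frequency resolution = f_s / N
= 49000 / 1024 = 6125/128 Hz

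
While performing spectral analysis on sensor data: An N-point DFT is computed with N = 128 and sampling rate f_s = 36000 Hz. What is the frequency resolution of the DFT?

DFT frequency resolution = f_s / N
= 36000 / 128 = 1125/4 Hz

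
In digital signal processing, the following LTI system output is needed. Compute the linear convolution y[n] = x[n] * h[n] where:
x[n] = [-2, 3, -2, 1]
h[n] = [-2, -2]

y[n] = sum_k x[k]*h[n-k]. Output length = len(x) + len(h) - 1 = 4 + 2 - 1 = 5.
y[0] = -2*-2 = 4
y[1] = 3*-2 + -2*-2 = -2
y[2] = -2*-2 + 3*-2 = -2
y[3] = 1*-2 + -2*-2 = 2
y[4] = 1*-2 = -2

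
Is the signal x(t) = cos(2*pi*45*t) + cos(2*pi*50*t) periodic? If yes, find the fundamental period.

f1 = 45 Hz, f2 = 50 Hz
Period T1 = 1/45, T2 = 1/50
Ratio T1/T2 = 50/45, which is rational.
The signal is periodic with fundamental period T = 1/GCD(45,50) = 1/5 s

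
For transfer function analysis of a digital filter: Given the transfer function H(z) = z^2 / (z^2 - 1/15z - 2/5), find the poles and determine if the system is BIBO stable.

Poles are roots of the denominator: z^2 - 1/15z - 2/5 = 0.
Quadratic formula: z = [-(-1/15) +/- sqrt((-1/15)^2 - 4*(-2/5))] / 2
Discriminant = 1/225 + 8/5 = 361/225; sqrt = 19/15.
z = (1/15 +/- 19/15) / 2 => z = 2/3 or z = -3/5.
|p1| = 2/3, |p2| = 3/5.
For BIBO stability, all poles must lie inside the unit circle (|p| < 1).
System is STABLE since both |p| < 1.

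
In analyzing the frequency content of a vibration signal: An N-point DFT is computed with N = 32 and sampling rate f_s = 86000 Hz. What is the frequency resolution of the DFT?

DFT frequency resolution = f_s / N
= 86000 / 32 = 5375/2 Hz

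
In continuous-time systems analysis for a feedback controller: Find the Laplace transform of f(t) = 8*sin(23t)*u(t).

Standard pair: sin(wt)*u(t) <-> w/(s^2+w^2)
With w = 23: L{8*sin(23t)*u(t)} = 184/(s^2+529)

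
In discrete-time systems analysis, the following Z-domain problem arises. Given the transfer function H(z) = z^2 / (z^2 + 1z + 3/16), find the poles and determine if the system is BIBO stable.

Poles are roots of the denominator: z^2 + 1z + 3/16 = 0.
Quadratic formula: z = [-(1) +/- sqrt((1)^2 - 4*(3/16))] / 2
Discriminant = 1 - 3/4 = 1/4; sqrt = 1/2.
z = (-1 +/- 1/2) / 2 => z = -1/4 or z = -3/4.
|p1| = 1/4, |p2| = 3/4.
For BIBO stability, all poles must lie inside the unit circle (|p| < 1).
System is STABLE since both |p| < 1.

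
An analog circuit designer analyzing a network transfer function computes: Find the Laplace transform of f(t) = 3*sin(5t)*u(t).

Standard pair: sin(wt)*u(t) <-> w/(s^2+w^2)
With w = 5: L{3*sin(5t)*u(t)} = 15/(s^2+25)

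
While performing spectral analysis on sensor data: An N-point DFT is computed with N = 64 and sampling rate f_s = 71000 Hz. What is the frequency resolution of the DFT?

DFT frequency resolution = f_s / N
= 71000 / 64 = 8875/8 Hz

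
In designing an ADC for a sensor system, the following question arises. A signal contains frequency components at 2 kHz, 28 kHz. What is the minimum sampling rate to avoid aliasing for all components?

The highest frequency component is f_max = 28 kHz.
Nyquist rate = 2 * f_max = 2 * 28 kHz = 56 kHz.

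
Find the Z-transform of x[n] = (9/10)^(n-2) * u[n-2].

Time-shifting property: if X(z) = Z{x[n]}, then Z{x[n-d]} = z^(-d) * X(z)
X(z) = z/(z - 9/10) for x[n] = (9/10)^n * u[n]
Z{x[n-2]} = z^(-2) * z/(z - 9/10) = z^(-1)/(z - 9/10)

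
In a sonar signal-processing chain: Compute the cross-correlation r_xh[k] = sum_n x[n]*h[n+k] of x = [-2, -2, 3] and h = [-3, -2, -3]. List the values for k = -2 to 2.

Both sequences indexed from 0 and zero outside their support.
Lags with overlap: k = -2 to 2.
  r_xh[-2] = x[2]*h[0] = -9
  r_xh[-1] = x[1]*h[0] + x[2]*h[1] = 0
  r_xh[0] = x[0]*h[0] + x[1]*h[1] + x[2]*h[2] = 1
  r_xh[1] = x[0]*h[1] + x[1]*h[2] = 10
  r_xh[2] = x[0]*h[2] = 6
r_xh = [-9, 0, 1, 10, 6] (for k = -2, ..., 2)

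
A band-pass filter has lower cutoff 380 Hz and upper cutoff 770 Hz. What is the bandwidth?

Bandwidth = f_high - f_low
= 770 Hz - 380 Hz = 390 Hz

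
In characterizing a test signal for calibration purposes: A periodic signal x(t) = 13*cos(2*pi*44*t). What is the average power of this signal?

Average power of A*cos(wt) is A^2/2.
P = 13^2 / 2 = 169/2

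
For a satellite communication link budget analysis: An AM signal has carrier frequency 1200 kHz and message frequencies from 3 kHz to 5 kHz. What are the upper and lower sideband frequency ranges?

Upper sideband (USB) = fc + [fm_low, fm_high] = 1200 + [3, 5] = [1203, 1205] kHz
Lower sideband (LSB) = fc - [fm_high, fm_low] = 1200 - [5, 3] = [1195, 1197] kHz
Total occupied spectrum: 1195 kHz to 1205 kHz (plus carrier at 1200 kHz)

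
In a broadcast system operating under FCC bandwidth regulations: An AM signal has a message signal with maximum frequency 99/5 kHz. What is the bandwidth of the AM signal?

In AM (double-sideband), the bandwidth is twice the message frequency.
BW = 2 * f_m = 2 * 99/5 kHz = 198/5 kHz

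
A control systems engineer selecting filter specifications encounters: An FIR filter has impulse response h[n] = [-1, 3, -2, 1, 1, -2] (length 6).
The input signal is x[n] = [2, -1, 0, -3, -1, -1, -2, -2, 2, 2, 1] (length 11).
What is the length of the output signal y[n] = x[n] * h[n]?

For linear convolution, the output length is:
len(y) = len(x) + len(h) - 1 = 11 + 6 - 1 = 16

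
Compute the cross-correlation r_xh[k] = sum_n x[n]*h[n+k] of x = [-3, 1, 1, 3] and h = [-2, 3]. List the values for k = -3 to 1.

Both sequences indexed from 0 and zero outside their support.
Lags with overlap: k = -3 to 1.
  r_xh[-3] = x[3]*h[0] = -6
  r_xh[-2] = x[2]*h[0] + x[3]*h[1] = 7
  r_xh[-1] = x[1]*h[0] + x[2]*h[1] = 1
  r_xh[0] = x[0]*h[0] + x[1]*h[1] = 9
  r_xh[1] = x[0]*h[1] = -9
r_xh = [-6, 7, 1, 9, -9] (for k = -3, ..., 1)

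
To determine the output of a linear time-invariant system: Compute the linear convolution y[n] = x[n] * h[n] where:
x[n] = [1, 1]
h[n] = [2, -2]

y[n] = sum_k x[k]*h[n-k]. Output length = len(x) + len(h) - 1 = 2 + 2 - 1 = 3.
y[0] = 1*2 = 2
y[1] = 1*2 + 1*-2 = 0
y[2] = 1*-2 = -2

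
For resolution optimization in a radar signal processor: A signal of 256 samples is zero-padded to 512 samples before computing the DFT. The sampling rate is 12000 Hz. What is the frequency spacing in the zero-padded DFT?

Original DFT: N = 256, resolution = f_s/N = 12000/256 = 375/8 Hz
Zero-padded DFT: N = 512, resolution = f_s/N = 12000/512 = 375/16 Hz
Zero-padding interpolates the spectrum (finer frequency grid)
but does NOT improve the true spectral resolution (ability to resolve close frequencies).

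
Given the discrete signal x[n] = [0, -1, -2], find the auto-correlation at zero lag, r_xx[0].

The auto-correlation at zero lag r_xx[0] equals the signal energy.
r_xx[0] = sum of x[n]^2 = 0^2 + (-1)^2 + (-2)^2
= 0 + 1 + 4 = 5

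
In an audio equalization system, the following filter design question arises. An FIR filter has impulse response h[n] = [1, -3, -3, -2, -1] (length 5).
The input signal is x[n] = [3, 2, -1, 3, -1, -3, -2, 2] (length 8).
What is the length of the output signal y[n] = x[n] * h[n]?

For linear convolution, the output length is:
len(y) = len(x) + len(h) - 1 = 8 + 5 - 1 = 12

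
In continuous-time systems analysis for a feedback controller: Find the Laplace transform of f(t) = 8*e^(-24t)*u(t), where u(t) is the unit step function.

Standard Laplace transform pair:
e^(-at)*u(t) <-> 1/(s+a)
With a = 24: L{8*e^(-24t)*u(t)} = 8/(s+24), ROC: Re(s) > -24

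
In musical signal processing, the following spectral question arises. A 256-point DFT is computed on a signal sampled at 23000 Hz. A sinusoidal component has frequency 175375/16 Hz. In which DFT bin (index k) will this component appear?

DFT frequency resolution = f_s/N = 23000/256 = 2875/32 Hz
Bin index k = f_signal / resolution = 175375/16 / 2875/32 = 122
The signal frequency 175375/16 Hz falls in DFT bin k = 122.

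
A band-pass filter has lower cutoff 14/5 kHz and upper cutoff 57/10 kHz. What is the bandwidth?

Bandwidth = f_high - f_low
= 57/10 kHz - 14/5 kHz = 29/10 kHz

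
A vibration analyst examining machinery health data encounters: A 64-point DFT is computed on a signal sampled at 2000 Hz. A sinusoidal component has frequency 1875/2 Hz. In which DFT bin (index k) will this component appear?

DFT frequency resolution = f_s/N = 2000/64 = 125/4 Hz
Bin index k = f_signal / resolution = 1875/2 / 125/4 = 30
The signal frequency 1875/2 Hz falls in DFT bin k = 30.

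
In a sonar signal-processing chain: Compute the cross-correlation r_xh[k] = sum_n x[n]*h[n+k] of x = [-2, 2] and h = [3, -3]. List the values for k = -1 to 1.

Both sequences indexed from 0 and zero outside their support.
Lags with overlap: k = -1 to 1.
  r_xh[-1] = x[1]*h[0] = 6
  r_xh[0] = x[0]*h[0] + x[1]*h[1] = -12
  r_xh[1] = x[0]*h[1] = 6
r_xh = [6, -12, 6] (for k = -1, ..., 1)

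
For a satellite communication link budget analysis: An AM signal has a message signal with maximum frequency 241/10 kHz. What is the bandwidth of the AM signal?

In AM (double-sideband), the bandwidth is twice the message frequency.
BW = 2 * f_m = 2 * 241/10 kHz = 241/5 kHz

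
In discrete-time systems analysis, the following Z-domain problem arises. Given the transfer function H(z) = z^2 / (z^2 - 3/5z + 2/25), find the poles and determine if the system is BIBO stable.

Poles are roots of the denominator: z^2 - 3/5z + 2/25 = 0.
Quadratic formula: z = [-(-3/5) +/- sqrt((-3/5)^2 - 4*(2/25))] / 2
Discriminant = 9/25 - 8/25 = 1/25; sqrt = 1/5.
z = (3/5 +/- 1/5) / 2 => z = 2/5 or z = 1/5.
|p1| = 1/5, |p2| = 2/5.
For BIBO stability, all poles must lie inside the unit circle (|p| < 1).
System is STABLE since both |p| < 1.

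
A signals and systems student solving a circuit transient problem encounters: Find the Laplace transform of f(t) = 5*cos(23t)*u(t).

Standard pair: cos(wt)*u(t) <-> s/(s^2+w^2)
With w = 23: L{5*cos(23t)*u(t)} = 5s/(s^2+529)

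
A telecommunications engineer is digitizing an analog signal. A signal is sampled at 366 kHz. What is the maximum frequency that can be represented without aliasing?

The maximum frequency that can be represented without aliasing
is the Nyquist frequency: f_max = f_s / 2 = 366 kHz / 2 = 183 kHz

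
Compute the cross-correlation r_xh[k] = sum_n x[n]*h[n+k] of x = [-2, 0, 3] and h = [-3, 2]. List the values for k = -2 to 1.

Both sequences indexed from 0 and zero outside their support.
Lags with overlap: k = -2 to 1.
  r_xh[-2] = x[2]*h[0] = -9
  r_xh[-1] = x[1]*h[0] + x[2]*h[1] = 6
  r_xh[0] = x[0]*h[0] + x[1]*h[1] = 6
  r_xh[1] = x[0]*h[1] = -4
r_xh = [-9, 6, 6, -4] (for k = -2, ..., 1)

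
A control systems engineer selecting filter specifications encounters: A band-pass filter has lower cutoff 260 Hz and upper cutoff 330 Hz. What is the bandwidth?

Bandwidth = f_high - f_low
= 330 Hz - 260 Hz = 70 Hz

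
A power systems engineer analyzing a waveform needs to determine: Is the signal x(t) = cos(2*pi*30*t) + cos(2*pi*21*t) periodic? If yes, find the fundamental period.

f1 = 30 Hz, f2 = 21 Hz
Period T1 = 1/30, T2 = 1/21
Ratio T1/T2 = 21/30, which is rational.
The signal is periodic with fundamental period T = 1/GCD(30,21) = 1/3 s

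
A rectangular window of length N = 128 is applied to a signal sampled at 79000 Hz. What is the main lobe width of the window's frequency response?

For a rectangular window of length N,
the main lobe width in frequency is 2*f_s/N.
= 2*79000/128 = 9875/8 Hz
This determines the minimum frequency separation for resolving two sinusoids.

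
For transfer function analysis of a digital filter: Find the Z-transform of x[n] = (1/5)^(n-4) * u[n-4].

Time-shifting property: if X(z) = Z{x[n]}, then Z{x[n-d]} = z^(-d) * X(z)
X(z) = z/(z - 1/5) for x[n] = (1/5)^n * u[n]
Z{x[n-4]} = z^(-4) * z/(z - 1/5) = z^(-3)/(z - 1/5)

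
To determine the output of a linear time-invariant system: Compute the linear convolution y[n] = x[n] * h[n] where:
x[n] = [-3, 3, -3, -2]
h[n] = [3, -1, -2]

y[n] = sum_k x[k]*h[n-k]. Output length = len(x) + len(h) - 1 = 4 + 3 - 1 = 6.
y[0] = -3*3 = -9
y[1] = 3*3 + -3*-1 = 12
y[2] = -3*3 + 3*-1 + -3*-2 = -6
y[3] = -2*3 + -3*-1 + 3*-2 = -9
y[4] = -2*-1 + -3*-2 = 8
y[5] = -2*-2 = 4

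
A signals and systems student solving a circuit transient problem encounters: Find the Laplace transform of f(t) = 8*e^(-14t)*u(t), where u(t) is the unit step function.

Standard Laplace transform pair:
e^(-at)*u(t) <-> 1/(s+a)
With a = 14: L{8*e^(-14t)*u(t)} = 8/(s+14), ROC: Re(s) > -14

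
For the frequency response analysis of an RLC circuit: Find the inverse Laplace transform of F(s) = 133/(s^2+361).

Standard pair: w/(s^2+w^2) <-> sin(wt)*u(t)
Recognize w^2 = 361, so w = 19; numerator 133 = 7*19.
f(t) = 7*sin(19t)*u(t)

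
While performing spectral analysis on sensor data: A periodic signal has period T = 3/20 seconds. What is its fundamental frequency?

The fundamental frequency is the reciprocal of the period.
f = 1/T = 1/(3/20) = 20/3 Hz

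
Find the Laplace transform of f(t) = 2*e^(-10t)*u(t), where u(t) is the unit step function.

Standard Laplace transform pair:
e^(-at)*u(t) <-> 1/(s+a)
With a = 10: L{2*e^(-10t)*u(t)} = 2/(s+10), ROC: Re(s) > -10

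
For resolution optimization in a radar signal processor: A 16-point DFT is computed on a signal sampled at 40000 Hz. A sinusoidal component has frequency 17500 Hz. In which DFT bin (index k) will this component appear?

DFT frequency resolution = f_s/N = 40000/16 = 2500 Hz
Bin index k = f_signal / resolution = 17500 / 2500 = 7
The signal frequency 17500 Hz falls in DFT bin k = 7.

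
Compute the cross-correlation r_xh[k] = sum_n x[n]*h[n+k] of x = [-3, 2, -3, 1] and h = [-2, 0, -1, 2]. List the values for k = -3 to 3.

Both sequences indexed from 0 and zero outside their support.
Lags with overlap: k = -3 to 3.
  r_xh[-3] = x[3]*h[0] = -2
  r_xh[-2] = x[2]*h[0] + x[3]*h[1] = 6
  r_xh[-1] = x[1]*h[0] + x[2]*h[1] + x[3]*h[2] = -5
  r_xh[0] = x[0]*h[0] + x[1]*h[1] + x[2]*h[2] + x[3]*h[3] = 11
  r_xh[1] = x[0]*h[1] + x[1]*h[2] + x[2]*h[3] = -8
  r_xh[2] = x[0]*h[2] + x[1]*h[3] = 7
  r_xh[3] = x[0]*h[3] = -6
r_xh = [-2, 6, -5, 11, -8, 7, -6] (for k = -3, ..., 3)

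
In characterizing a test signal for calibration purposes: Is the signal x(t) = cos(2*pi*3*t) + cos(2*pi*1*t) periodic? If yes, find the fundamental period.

f1 = 3 Hz, f2 = 1 Hz
Period T1 = 1/3, T2 = 1/1
Ratio T1/T2 = 1/3, which is rational.
The signal is periodic with fundamental period T = 1/GCD(3,1) = 1 s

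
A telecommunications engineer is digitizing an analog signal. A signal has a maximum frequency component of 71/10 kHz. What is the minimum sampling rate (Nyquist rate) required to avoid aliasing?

By the Nyquist-Shannon sampling theorem,
the minimum sampling rate (Nyquist rate) must be at least 2 * f_max.
Nyquist rate = 2 * 71/10 kHz = 71/5 kHz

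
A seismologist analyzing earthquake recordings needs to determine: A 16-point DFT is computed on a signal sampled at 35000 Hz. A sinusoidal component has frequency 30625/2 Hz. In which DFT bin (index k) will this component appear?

DFT frequency resolution = f_s/N = 35000/16 = 4375/2 Hz
Bin index k = f_signal / resolution = 30625/2 / 4375/2 = 7
The signal frequency 30625/2 Hz falls in DFT bin k = 7.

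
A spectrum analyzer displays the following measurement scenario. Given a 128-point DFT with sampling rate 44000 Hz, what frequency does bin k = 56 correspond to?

The frequency of DFT bin k is: f_k = k * f_s / N
f_56 = 56 * 44000 / 128 = 19250 Hz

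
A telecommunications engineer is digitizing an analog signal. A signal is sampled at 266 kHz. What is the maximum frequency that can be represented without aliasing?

The maximum frequency that can be represented without aliasing
is the Nyquist frequency: f_max = f_s / 2 = 266 kHz / 2 = 133 kHz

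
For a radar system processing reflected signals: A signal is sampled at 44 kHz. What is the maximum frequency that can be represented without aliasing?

The maximum frequency that can be represented without aliasing
is the Nyquist frequency: f_max = f_s / 2 = 44 kHz / 2 = 22 kHz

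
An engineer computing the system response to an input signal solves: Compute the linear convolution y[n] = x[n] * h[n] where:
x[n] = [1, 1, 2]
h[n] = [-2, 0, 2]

y[n] = sum_k x[k]*h[n-k]. Output length = len(x) + len(h) - 1 = 3 + 3 - 1 = 5.
y[0] = 1*-2 = -2
y[1] = 1*-2 + 1*0 = -2
y[2] = 2*-2 + 1*0 + 1*2 = -2
y[3] = 2*0 + 1*2 = 2
y[4] = 2*2 = 4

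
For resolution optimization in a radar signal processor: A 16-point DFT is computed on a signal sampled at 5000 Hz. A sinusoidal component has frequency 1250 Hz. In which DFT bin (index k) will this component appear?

DFT frequency resolution = f_s/N = 5000/16 = 625/2 Hz
Bin index k = f_signal / resolution = 1250 / 625/2 = 4
The signal frequency 1250 Hz falls in DFT bin k = 4.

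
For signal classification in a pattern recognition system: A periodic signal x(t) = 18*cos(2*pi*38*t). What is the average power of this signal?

Average power of A*cos(wt) is A^2/2.
P = 18^2 / 2 = 324/2 = 162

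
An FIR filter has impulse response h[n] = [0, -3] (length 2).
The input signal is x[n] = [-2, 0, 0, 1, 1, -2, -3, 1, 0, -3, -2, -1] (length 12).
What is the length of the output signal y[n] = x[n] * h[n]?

For linear convolution, the output length is:
len(y) = len(x) + len(h) - 1 = 12 + 2 - 1 = 13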